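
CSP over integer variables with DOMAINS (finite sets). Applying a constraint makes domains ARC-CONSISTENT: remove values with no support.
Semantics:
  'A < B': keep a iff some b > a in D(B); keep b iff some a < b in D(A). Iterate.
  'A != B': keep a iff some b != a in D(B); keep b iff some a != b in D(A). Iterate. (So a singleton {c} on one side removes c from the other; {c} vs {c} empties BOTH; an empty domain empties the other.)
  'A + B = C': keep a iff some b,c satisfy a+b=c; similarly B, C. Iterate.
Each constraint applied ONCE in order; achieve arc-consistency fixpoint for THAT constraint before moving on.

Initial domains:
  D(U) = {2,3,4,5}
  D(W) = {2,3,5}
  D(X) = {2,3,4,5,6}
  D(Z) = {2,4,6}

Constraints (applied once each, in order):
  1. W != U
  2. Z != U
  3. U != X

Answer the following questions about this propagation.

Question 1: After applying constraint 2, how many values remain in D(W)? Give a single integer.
Answer: 3

Derivation:
Constraint 1 (W != U) on D(W)={2,3,5} D(U)={2,3,4,5}: no change
Constraint 2 (Z != U) on D(Z)={2,4,6} D(U)={2,3,4,5}: no change
So after constraint 2: D(W)={2,3,5}, size = 3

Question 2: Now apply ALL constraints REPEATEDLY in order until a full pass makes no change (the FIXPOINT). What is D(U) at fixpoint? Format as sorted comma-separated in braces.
pass 0 (initial): D(U)={2,3,4,5}
pass 1: no change
Fixpoint after 1 passes: D(U) = {2,3,4,5}

Answer: {2,3,4,5}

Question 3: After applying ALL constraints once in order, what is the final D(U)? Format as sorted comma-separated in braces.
Answer: {2,3,4,5}

Derivation:
Constraint 1 (W != U) on D(W)={2,3,5} D(U)={2,3,4,5}: no change
Constraint 2 (Z != U) on D(Z)={2,4,6} D(U)={2,3,4,5}: no change
Constraint 3 (U != X) on D(U)={2,3,4,5} D(X)={2,3,4,5,6}: no change
So after all 3 constraints: D(U) = {2,3,4,5}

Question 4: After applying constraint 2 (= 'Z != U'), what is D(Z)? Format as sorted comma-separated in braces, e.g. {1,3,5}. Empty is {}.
Constraint 1 (W != U) on D(W)={2,3,5} D(U)={2,3,4,5}: no change
Constraint 2 (Z != U) on D(Z)={2,4,6} D(U)={2,3,4,5}: no change
So after constraint 2: D(Z) = {2,4,6}

Answer: {2,4,6}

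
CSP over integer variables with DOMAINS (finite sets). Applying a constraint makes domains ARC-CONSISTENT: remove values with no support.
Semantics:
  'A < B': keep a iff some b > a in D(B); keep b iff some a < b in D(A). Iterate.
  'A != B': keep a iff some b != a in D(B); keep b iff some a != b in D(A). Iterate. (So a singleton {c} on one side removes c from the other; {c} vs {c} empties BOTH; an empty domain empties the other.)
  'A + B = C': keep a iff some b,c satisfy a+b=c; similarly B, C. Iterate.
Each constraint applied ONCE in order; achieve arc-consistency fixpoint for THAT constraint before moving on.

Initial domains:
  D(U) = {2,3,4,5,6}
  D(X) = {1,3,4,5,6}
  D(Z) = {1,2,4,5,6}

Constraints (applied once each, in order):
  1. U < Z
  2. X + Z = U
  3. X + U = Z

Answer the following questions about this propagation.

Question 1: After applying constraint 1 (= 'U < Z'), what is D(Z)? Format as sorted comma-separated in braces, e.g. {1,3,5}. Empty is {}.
Answer: {4,5,6}

Derivation:
Constraint 1 (U < Z) on D(U)={2,3,4,5,6} D(Z)={1,2,4,5,6}: U {2,3,4,5,6}->{2,3,4,5}; Z {1,2,4,5,6}->{4,5,6}
So after constraint 1: D(Z) = {4,5,6}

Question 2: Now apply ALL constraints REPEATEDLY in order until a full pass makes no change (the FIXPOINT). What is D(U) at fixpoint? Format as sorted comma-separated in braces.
pass 0 (initial): D(U)={2,3,4,5,6}
pass 1: U {2,3,4,5,6}->{}; X {1,3,4,5,6}->{}; Z {1,2,4,5,6}->{}
pass 2: no change
Fixpoint after 2 passes: D(U) = {}

Answer: {}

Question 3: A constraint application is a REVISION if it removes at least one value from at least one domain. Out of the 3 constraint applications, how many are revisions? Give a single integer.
Constraint 1 (U < Z) on D(U)={2,3,4,5,6} D(Z)={1,2,4,5,6}: U {2,3,4,5,6}->{2,3,4,5}; Z {1,2,4,5,6}->{4,5,6} => REVISION
Constraint 2 (X + Z = U) on D(X)={1,3,4,5,6} D(Z)={4,5,6} D(U)={2,3,4,5}: X {1,3,4,5,6}->{1}; Z {4,5,6}->{4}; U {2,3,4,5}->{5} => REVISION
Constraint 3 (X + U = Z) on D(X)={1} D(U)={5} D(Z)={4}: X {1}->{}; U {5}->{}; Z {4}->{} => REVISION
Total revisions = 3

Answer: 3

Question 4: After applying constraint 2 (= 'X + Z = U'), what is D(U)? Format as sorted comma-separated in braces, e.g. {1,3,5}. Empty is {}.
Answer: {5}

Derivation:
Constraint 1 (U < Z) on D(U)={2,3,4,5,6} D(Z)={1,2,4,5,6}: U {2,3,4,5,6}->{2,3,4,5}; Z {1,2,4,5,6}->{4,5,6}
Constraint 2 (X + Z = U) on D(X)={1,3,4,5,6} D(Z)={4,5,6} D(U)={2,3,4,5}: X {1,3,4,5,6}->{1}; Z {4,5,6}->{4}; U {2,3,4,5}->{5}
So after constraint 2: D(U) = {5}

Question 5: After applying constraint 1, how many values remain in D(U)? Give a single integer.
Answer: 4

Derivation:
Constraint 1 (U < Z) on D(U)={2,3,4,5,6} D(Z)={1,2,4,5,6}: U {2,3,4,5,6}->{2,3,4,5}; Z {1,2,4,5,6}->{4,5,6}
So after constraint 1: D(U)={2,3,4,5}, size = 4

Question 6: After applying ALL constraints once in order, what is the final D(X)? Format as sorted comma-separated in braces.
Answer: {}

Derivation:
Constraint 1 (U < Z) on D(U)={2,3,4,5,6} D(Z)={1,2,4,5,6}: U {2,3,4,5,6}->{2,3,4,5}; Z {1,2,4,5,6}->{4,5,6}
Constraint 2 (X + Z = U) on D(X)={1,3,4,5,6} D(Z)={4,5,6} D(U)={2,3,4,5}: X {1,3,4,5,6}->{1}; Z {4,5,6}->{4}; U {2,3,4,5}->{5}
Constraint 3 (X + U = Z) on D(X)={1} D(U)={5} D(Z)={4}: X {1}->{}; U {5}->{}; Z {4}->{}
So after all 3 constraints: D(X) = {}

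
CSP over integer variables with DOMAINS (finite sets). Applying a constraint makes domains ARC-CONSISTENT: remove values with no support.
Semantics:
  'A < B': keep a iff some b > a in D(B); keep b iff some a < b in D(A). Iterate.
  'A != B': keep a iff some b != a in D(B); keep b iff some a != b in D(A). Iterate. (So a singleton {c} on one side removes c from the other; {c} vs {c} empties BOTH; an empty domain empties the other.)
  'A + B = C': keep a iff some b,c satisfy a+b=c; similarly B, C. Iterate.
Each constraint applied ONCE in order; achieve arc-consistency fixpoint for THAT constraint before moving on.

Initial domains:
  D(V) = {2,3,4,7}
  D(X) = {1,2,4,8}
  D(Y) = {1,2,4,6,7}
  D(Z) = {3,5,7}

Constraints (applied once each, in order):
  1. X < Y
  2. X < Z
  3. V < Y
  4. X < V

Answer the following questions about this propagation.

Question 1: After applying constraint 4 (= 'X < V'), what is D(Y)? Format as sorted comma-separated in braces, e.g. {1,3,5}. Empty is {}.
Constraint 1 (X < Y) on D(X)={1,2,4,8} D(Y)={1,2,4,6,7}: X {1,2,4,8}->{1,2,4}; Y {1,2,4,6,7}->{2,4,6,7}
Constraint 2 (X < Z) on D(X)={1,2,4} D(Z)={3,5,7}: no change
Constraint 3 (V < Y) on D(V)={2,3,4,7} D(Y)={2,4,6,7}: V {2,3,4,7}->{2,3,4}; Y {2,4,6,7}->{4,6,7}
Constraint 4 (X < V) on D(X)={1,2,4} D(V)={2,3,4}: X {1,2,4}->{1,2}
So after constraint 4: D(Y) = {4,6,7}

Answer: {4,6,7}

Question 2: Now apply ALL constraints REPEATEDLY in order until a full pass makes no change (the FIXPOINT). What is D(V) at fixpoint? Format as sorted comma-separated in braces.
pass 0 (initial): D(V)={2,3,4,7}
pass 1: V {2,3,4,7}->{2,3,4}; X {1,2,4,8}->{1,2}; Y {1,2,4,6,7}->{4,6,7}
pass 2: no change
Fixpoint after 2 passes: D(V) = {2,3,4}

Answer: {2,3,4}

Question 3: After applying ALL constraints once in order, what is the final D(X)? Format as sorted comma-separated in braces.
Answer: {1,2}

Derivation:
Constraint 1 (X < Y) on D(X)={1,2,4,8} D(Y)={1,2,4,6,7}: X {1,2,4,8}->{1,2,4}; Y {1,2,4,6,7}->{2,4,6,7}
Constraint 2 (X < Z) on D(X)={1,2,4} D(Z)={3,5,7}: no change
Constraint 3 (V < Y) on D(V)={2,3,4,7} D(Y)={2,4,6,7}: V {2,3,4,7}->{2,3,4}; Y {2,4,6,7}->{4,6,7}
Constraint 4 (X < V) on D(X)={1,2,4} D(V)={2,3,4}: X {1,2,4}->{1,2}
So after all 4 constraints: D(X) = {1,2}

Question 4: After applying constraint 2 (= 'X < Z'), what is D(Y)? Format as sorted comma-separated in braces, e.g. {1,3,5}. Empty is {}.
Constraint 1 (X < Y) on D(X)={1,2,4,8} D(Y)={1,2,4,6,7}: X {1,2,4,8}->{1,2,4}; Y {1,2,4,6,7}->{2,4,6,7}
Constraint 2 (X < Z) on D(X)={1,2,4} D(Z)={3,5,7}: no change
So after constraint 2: D(Y) = {2,4,6,7}

Answer: {2,4,6,7}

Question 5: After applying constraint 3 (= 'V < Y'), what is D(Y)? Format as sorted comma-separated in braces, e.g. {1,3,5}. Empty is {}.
Answer: {4,6,7}

Derivation:
Constraint 1 (X < Y) on D(X)={1,2,4,8} D(Y)={1,2,4,6,7}: X {1,2,4,8}->{1,2,4}; Y {1,2,4,6,7}->{2,4,6,7}
Constraint 2 (X < Z) on D(X)={1,2,4} D(Z)={3,5,7}: no change
Constraint 3 (V < Y) on D(V)={2,3,4,7} D(Y)={2,4,6,7}: V {2,3,4,7}->{2,3,4}; Y {2,4,6,7}->{4,6,7}
So after constraint 3: D(Y) = {4,6,7}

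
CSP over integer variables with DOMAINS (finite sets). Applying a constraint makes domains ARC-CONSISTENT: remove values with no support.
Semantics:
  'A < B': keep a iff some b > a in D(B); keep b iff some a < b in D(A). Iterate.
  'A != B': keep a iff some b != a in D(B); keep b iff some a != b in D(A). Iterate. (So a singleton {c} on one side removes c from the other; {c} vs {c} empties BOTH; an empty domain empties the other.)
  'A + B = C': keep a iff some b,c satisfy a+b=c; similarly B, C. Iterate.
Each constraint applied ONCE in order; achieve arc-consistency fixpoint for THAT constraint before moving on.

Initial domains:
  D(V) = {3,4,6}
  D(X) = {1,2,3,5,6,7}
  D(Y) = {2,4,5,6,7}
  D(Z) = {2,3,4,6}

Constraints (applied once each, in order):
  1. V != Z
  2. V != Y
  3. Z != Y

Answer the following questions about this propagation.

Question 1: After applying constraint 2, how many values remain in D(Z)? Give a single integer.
Constraint 1 (V != Z) on D(V)={3,4,6} D(Z)={2,3,4,6}: no change
Constraint 2 (V != Y) on D(V)={3,4,6} D(Y)={2,4,5,6,7}: no change
So after constraint 2: D(Z)={2,3,4,6}, size = 4

Answer: 4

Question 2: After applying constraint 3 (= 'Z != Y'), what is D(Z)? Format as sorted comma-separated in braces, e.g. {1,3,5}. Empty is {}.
Answer: {2,3,4,6}

Derivation:
Constraint 1 (V != Z) on D(V)={3,4,6} D(Z)={2,3,4,6}: no change
Constraint 2 (V != Y) on D(V)={3,4,6} D(Y)={2,4,5,6,7}: no change
Constraint 3 (Z != Y) on D(Z)={2,3,4,6} D(Y)={2,4,5,6,7}: no change
So after constraint 3: D(Z) = {2,3,4,6}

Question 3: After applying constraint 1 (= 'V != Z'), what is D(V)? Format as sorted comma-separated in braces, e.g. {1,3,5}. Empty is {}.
Constraint 1 (V != Z) on D(V)={3,4,6} D(Z)={2,3,4,6}: no change
So after constraint 1: D(V) = {3,4,6}

Answer: {3,4,6}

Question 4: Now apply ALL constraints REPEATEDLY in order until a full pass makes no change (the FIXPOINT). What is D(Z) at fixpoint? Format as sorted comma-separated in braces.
pass 0 (initial): D(Z)={2,3,4,6}
pass 1: no change
Fixpoint after 1 passes: D(Z) = {2,3,4,6}

Answer: {2,3,4,6}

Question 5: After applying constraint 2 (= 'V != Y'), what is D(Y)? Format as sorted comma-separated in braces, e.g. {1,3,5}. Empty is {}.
Constraint 1 (V != Z) on D(V)={3,4,6} D(Z)={2,3,4,6}: no change
Constraint 2 (V != Y) on D(V)={3,4,6} D(Y)={2,4,5,6,7}: no change
So after constraint 2: D(Y) = {2,4,5,6,7}

Answer: {2,4,5,6,7}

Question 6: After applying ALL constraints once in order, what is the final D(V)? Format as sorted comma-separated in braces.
Constraint 1 (V != Z) on D(V)={3,4,6} D(Z)={2,3,4,6}: no change
Constraint 2 (V != Y) on D(V)={3,4,6} D(Y)={2,4,5,6,7}: no change
Constraint 3 (Z != Y) on D(Z)={2,3,4,6} D(Y)={2,4,5,6,7}: no change
So after all 3 constraints: D(V) = {3,4,6}

Answer: {3,4,6}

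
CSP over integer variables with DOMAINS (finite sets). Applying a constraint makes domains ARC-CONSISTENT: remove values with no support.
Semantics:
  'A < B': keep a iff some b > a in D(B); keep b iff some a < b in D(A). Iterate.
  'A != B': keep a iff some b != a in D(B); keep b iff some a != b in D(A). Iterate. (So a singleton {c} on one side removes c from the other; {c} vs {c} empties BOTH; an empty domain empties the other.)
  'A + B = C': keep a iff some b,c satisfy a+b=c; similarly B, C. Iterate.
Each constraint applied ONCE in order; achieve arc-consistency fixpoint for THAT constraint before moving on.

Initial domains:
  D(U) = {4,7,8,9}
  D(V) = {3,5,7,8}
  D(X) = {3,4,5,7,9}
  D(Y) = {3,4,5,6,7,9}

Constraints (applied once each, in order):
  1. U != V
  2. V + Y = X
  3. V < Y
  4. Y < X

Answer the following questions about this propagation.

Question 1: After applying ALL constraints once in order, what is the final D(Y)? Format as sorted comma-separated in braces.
Constraint 1 (U != V) on D(U)={4,7,8,9} D(V)={3,5,7,8}: no change
Constraint 2 (V + Y = X) on D(V)={3,5,7,8} D(Y)={3,4,5,6,7,9} D(X)={3,4,5,7,9}: V {3,5,7,8}->{3,5}; Y {3,4,5,6,7,9}->{4,6}; X {3,4,5,7,9}->{7,9}
Constraint 3 (V < Y) on D(V)={3,5} D(Y)={4,6}: no change
Constraint 4 (Y < X) on D(Y)={4,6} D(X)={7,9}: no change
So after all 4 constraints: D(Y) = {4,6}

Answer: {4,6}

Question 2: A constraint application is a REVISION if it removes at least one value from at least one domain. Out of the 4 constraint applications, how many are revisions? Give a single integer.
Constraint 1 (U != V) on D(U)={4,7,8,9} D(V)={3,5,7,8}: no change => not a revision
Constraint 2 (V + Y = X) on D(V)={3,5,7,8} D(Y)={3,4,5,6,7,9} D(X)={3,4,5,7,9}: V {3,5,7,8}->{3,5}; Y {3,4,5,6,7,9}->{4,6}; X {3,4,5,7,9}->{7,9} => REVISION
Constraint 3 (V < Y) on D(V)={3,5} D(Y)={4,6}: no change => not a revision
Constraint 4 (Y < X) on D(Y)={4,6} D(X)={7,9}: no change => not a revision
Total revisions = 1

Answer: 1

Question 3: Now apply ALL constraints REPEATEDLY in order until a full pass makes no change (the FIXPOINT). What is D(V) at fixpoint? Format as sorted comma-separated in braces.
pass 0 (initial): D(V)={3,5,7,8}
pass 1: V {3,5,7,8}->{3,5}; X {3,4,5,7,9}->{7,9}; Y {3,4,5,6,7,9}->{4,6}
pass 2: no change
Fixpoint after 2 passes: D(V) = {3,5}

Answer: {3,5}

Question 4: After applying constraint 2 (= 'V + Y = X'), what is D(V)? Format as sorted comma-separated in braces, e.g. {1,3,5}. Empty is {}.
Answer: {3,5}

Derivation:
Constraint 1 (U != V) on D(U)={4,7,8,9} D(V)={3,5,7,8}: no change
Constraint 2 (V + Y = X) on D(V)={3,5,7,8} D(Y)={3,4,5,6,7,9} D(X)={3,4,5,7,9}: V {3,5,7,8}->{3,5}; Y {3,4,5,6,7,9}->{4,6}; X {3,4,5,7,9}->{7,9}
So after constraint 2: D(V) = {3,5}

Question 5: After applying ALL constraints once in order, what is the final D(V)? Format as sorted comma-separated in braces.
Constraint 1 (U != V) on D(U)={4,7,8,9} D(V)={3,5,7,8}: no change
Constraint 2 (V + Y = X) on D(V)={3,5,7,8} D(Y)={3,4,5,6,7,9} D(X)={3,4,5,7,9}: V {3,5,7,8}->{3,5}; Y {3,4,5,6,7,9}->{4,6}; X {3,4,5,7,9}->{7,9}
Constraint 3 (V < Y) on D(V)={3,5} D(Y)={4,6}: no change
Constraint 4 (Y < X) on D(Y)={4,6} D(X)={7,9}: no change
So after all 4 constraints: D(V) = {3,5}

Answer: {3,5}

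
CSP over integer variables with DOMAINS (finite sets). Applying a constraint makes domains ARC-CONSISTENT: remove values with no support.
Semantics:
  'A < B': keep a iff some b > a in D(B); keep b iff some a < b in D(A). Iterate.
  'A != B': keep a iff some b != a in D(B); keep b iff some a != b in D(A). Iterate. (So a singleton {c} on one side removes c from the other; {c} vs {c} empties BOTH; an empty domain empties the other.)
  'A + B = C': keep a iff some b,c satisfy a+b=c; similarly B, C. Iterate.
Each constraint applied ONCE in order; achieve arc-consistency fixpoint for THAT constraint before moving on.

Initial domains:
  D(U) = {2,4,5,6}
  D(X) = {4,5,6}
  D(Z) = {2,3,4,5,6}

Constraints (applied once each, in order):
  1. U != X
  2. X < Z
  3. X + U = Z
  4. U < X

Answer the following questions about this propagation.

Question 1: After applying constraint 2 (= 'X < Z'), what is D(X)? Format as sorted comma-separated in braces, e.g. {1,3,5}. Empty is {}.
Answer: {4,5}

Derivation:
Constraint 1 (U != X) on D(U)={2,4,5,6} D(X)={4,5,6}: no change
Constraint 2 (X < Z) on D(X)={4,5,6} D(Z)={2,3,4,5,6}: X {4,5,6}->{4,5}; Z {2,3,4,5,6}->{5,6}
So after constraint 2: D(X) = {4,5}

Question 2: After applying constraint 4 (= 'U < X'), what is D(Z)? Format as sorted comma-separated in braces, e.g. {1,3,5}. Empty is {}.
Constraint 1 (U != X) on D(U)={2,4,5,6} D(X)={4,5,6}: no change
Constraint 2 (X < Z) on D(X)={4,5,6} D(Z)={2,3,4,5,6}: X {4,5,6}->{4,5}; Z {2,3,4,5,6}->{5,6}
Constraint 3 (X + U = Z) on D(X)={4,5} D(U)={2,4,5,6} D(Z)={5,6}: X {4,5}->{4}; U {2,4,5,6}->{2}; Z {5,6}->{6}
Constraint 4 (U < X) on D(U)={2} D(X)={4}: no change
So after constraint 4: D(Z) = {6}

Answer: {6}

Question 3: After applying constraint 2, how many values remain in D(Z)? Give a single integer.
Constraint 1 (U != X) on D(U)={2,4,5,6} D(X)={4,5,6}: no change
Constraint 2 (X < Z) on D(X)={4,5,6} D(Z)={2,3,4,5,6}: X {4,5,6}->{4,5}; Z {2,3,4,5,6}->{5,6}
So after constraint 2: D(Z)={5,6}, size = 2

Answer: 2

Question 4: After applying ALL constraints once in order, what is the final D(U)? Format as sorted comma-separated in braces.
Answer: {2}

Derivation:
Constraint 1 (U != X) on D(U)={2,4,5,6} D(X)={4,5,6}: no change
Constraint 2 (X < Z) on D(X)={4,5,6} D(Z)={2,3,4,5,6}: X {4,5,6}->{4,5}; Z {2,3,4,5,6}->{5,6}
Constraint 3 (X + U = Z) on D(X)={4,5} D(U)={2,4,5,6} D(Z)={5,6}: X {4,5}->{4}; U {2,4,5,6}->{2}; Z {5,6}->{6}
Constraint 4 (U < X) on D(U)={2} D(X)={4}: no change
So after all 4 constraints: D(U) = {2}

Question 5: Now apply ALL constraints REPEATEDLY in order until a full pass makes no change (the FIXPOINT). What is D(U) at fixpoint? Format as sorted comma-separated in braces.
Answer: {2}

Derivation:
pass 0 (initial): D(U)={2,4,5,6}
pass 1: U {2,4,5,6}->{2}; X {4,5,6}->{4}; Z {2,3,4,5,6}->{6}
pass 2: no change
Fixpoint after 2 passes: D(U) = {2}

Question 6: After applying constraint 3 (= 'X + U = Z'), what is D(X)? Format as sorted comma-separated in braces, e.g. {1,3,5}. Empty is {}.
Answer: {4}

Derivation:
Constraint 1 (U != X) on D(U)={2,4,5,6} D(X)={4,5,6}: no change
Constraint 2 (X < Z) on D(X)={4,5,6} D(Z)={2,3,4,5,6}: X {4,5,6}->{4,5}; Z {2,3,4,5,6}->{5,6}
Constraint 3 (X + U = Z) on D(X)={4,5} D(U)={2,4,5,6} D(Z)={5,6}: X {4,5}->{4}; U {2,4,5,6}->{2}; Z {5,6}->{6}
So after constraint 3: D(X) = {4}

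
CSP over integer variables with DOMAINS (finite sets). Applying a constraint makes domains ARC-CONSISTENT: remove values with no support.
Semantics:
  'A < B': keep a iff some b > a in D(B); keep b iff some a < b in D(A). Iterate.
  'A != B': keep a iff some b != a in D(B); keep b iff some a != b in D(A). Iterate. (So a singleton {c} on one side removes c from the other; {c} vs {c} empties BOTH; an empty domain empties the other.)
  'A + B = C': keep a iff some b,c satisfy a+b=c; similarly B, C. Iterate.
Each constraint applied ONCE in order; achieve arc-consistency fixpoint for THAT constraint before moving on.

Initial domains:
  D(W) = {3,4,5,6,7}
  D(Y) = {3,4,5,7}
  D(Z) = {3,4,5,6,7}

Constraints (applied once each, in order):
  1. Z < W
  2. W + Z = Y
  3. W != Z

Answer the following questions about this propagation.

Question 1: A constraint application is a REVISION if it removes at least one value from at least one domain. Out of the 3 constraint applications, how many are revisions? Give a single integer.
Constraint 1 (Z < W) on D(Z)={3,4,5,6,7} D(W)={3,4,5,6,7}: Z {3,4,5,6,7}->{3,4,5,6}; W {3,4,5,6,7}->{4,5,6,7} => REVISION
Constraint 2 (W + Z = Y) on D(W)={4,5,6,7} D(Z)={3,4,5,6} D(Y)={3,4,5,7}: W {4,5,6,7}->{4}; Z {3,4,5,6}->{3}; Y {3,4,5,7}->{7} => REVISION
Constraint 3 (W != Z) on D(W)={4} D(Z)={3}: no change => not a revision
Total revisions = 2

Answer: 2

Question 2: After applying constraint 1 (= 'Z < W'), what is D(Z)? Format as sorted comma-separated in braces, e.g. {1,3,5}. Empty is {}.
Answer: {3,4,5,6}

Derivation:
Constraint 1 (Z < W) on D(Z)={3,4,5,6,7} D(W)={3,4,5,6,7}: Z {3,4,5,6,7}->{3,4,5,6}; W {3,4,5,6,7}->{4,5,6,7}
So after constraint 1: D(Z) = {3,4,5,6}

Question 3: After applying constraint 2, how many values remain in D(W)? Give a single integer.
Answer: 1

Derivation:
Constraint 1 (Z < W) on D(Z)={3,4,5,6,7} D(W)={3,4,5,6,7}: Z {3,4,5,6,7}->{3,4,5,6}; W {3,4,5,6,7}->{4,5,6,7}
Constraint 2 (W + Z = Y) on D(W)={4,5,6,7} D(Z)={3,4,5,6} D(Y)={3,4,5,7}: W {4,5,6,7}->{4}; Z {3,4,5,6}->{3}; Y {3,4,5,7}->{7}
So after constraint 2: D(W)={4}, size = 1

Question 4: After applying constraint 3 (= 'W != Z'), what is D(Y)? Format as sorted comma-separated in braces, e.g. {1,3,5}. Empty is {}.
Constraint 1 (Z < W) on D(Z)={3,4,5,6,7} D(W)={3,4,5,6,7}: Z {3,4,5,6,7}->{3,4,5,6}; W {3,4,5,6,7}->{4,5,6,7}
Constraint 2 (W + Z = Y) on D(W)={4,5,6,7} D(Z)={3,4,5,6} D(Y)={3,4,5,7}: W {4,5,6,7}->{4}; Z {3,4,5,6}->{3}; Y {3,4,5,7}->{7}
Constraint 3 (W != Z) on D(W)={4} D(Z)={3}: no change
So after constraint 3: D(Y) = {7}

Answer: {7}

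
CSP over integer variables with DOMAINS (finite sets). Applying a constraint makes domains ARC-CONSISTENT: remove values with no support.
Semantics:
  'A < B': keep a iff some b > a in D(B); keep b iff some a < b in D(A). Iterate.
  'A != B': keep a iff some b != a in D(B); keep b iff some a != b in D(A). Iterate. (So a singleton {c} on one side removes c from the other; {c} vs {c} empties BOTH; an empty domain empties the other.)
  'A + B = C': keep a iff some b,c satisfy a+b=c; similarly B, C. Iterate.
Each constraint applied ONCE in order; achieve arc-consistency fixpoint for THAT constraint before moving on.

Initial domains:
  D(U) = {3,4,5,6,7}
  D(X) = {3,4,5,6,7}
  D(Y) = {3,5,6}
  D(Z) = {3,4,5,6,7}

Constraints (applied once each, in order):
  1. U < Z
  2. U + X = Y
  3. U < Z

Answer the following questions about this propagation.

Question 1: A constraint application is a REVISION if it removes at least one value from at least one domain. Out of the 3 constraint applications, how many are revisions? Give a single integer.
Answer: 2

Derivation:
Constraint 1 (U < Z) on D(U)={3,4,5,6,7} D(Z)={3,4,5,6,7}: U {3,4,5,6,7}->{3,4,5,6}; Z {3,4,5,6,7}->{4,5,6,7} => REVISION
Constraint 2 (U + X = Y) on D(U)={3,4,5,6} D(X)={3,4,5,6,7} D(Y)={3,5,6}: U {3,4,5,6}->{3}; X {3,4,5,6,7}->{3}; Y {3,5,6}->{6} => REVISION
Constraint 3 (U < Z) on D(U)={3} D(Z)={4,5,6,7}: no change => not a revision
Total revisions = 2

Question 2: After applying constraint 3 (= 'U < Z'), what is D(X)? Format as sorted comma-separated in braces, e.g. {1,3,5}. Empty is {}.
Answer: {3}

Derivation:
Constraint 1 (U < Z) on D(U)={3,4,5,6,7} D(Z)={3,4,5,6,7}: U {3,4,5,6,7}->{3,4,5,6}; Z {3,4,5,6,7}->{4,5,6,7}
Constraint 2 (U + X = Y) on D(U)={3,4,5,6} D(X)={3,4,5,6,7} D(Y)={3,5,6}: U {3,4,5,6}->{3}; X {3,4,5,6,7}->{3}; Y {3,5,6}->{6}
Constraint 3 (U < Z) on D(U)={3} D(Z)={4,5,6,7}: no change
So after constraint 3: D(X) = {3}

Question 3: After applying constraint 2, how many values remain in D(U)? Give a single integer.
Constraint 1 (U < Z) on D(U)={3,4,5,6,7} D(Z)={3,4,5,6,7}: U {3,4,5,6,7}->{3,4,5,6}; Z {3,4,5,6,7}->{4,5,6,7}
Constraint 2 (U + X = Y) on D(U)={3,4,5,6} D(X)={3,4,5,6,7} D(Y)={3,5,6}: U {3,4,5,6}->{3}; X {3,4,5,6,7}->{3}; Y {3,5,6}->{6}
So after constraint 2: D(U)={3}, size = 1

Answer: 1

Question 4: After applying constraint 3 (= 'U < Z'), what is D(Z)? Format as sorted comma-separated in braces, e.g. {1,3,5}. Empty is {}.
Constraint 1 (U < Z) on D(U)={3,4,5,6,7} D(Z)={3,4,5,6,7}: U {3,4,5,6,7}->{3,4,5,6}; Z {3,4,5,6,7}->{4,5,6,7}
Constraint 2 (U + X = Y) on D(U)={3,4,5,6} D(X)={3,4,5,6,7} D(Y)={3,5,6}: U {3,4,5,6}->{3}; X {3,4,5,6,7}->{3}; Y {3,5,6}->{6}
Constraint 3 (U < Z) on D(U)={3} D(Z)={4,5,6,7}: no change
So after constraint 3: D(Z) = {4,5,6,7}

Answer: {4,5,6,7}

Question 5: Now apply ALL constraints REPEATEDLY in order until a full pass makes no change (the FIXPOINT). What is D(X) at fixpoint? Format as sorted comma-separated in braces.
pass 0 (initial): D(X)={3,4,5,6,7}
pass 1: U {3,4,5,6,7}->{3}; X {3,4,5,6,7}->{3}; Y {3,5,6}->{6}; Z {3,4,5,6,7}->{4,5,6,7}
pass 2: no change
Fixpoint after 2 passes: D(X) = {3}

Answer: {3}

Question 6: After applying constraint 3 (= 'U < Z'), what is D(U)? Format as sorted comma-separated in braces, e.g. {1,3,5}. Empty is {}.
Constraint 1 (U < Z) on D(U)={3,4,5,6,7} D(Z)={3,4,5,6,7}: U {3,4,5,6,7}->{3,4,5,6}; Z {3,4,5,6,7}->{4,5,6,7}
Constraint 2 (U + X = Y) on D(U)={3,4,5,6} D(X)={3,4,5,6,7} D(Y)={3,5,6}: U {3,4,5,6}->{3}; X {3,4,5,6,7}->{3}; Y {3,5,6}->{6}
Constraint 3 (U < Z) on D(U)={3} D(Z)={4,5,6,7}: no change
So after constraint 3: D(U) = {3}

Answer: {3}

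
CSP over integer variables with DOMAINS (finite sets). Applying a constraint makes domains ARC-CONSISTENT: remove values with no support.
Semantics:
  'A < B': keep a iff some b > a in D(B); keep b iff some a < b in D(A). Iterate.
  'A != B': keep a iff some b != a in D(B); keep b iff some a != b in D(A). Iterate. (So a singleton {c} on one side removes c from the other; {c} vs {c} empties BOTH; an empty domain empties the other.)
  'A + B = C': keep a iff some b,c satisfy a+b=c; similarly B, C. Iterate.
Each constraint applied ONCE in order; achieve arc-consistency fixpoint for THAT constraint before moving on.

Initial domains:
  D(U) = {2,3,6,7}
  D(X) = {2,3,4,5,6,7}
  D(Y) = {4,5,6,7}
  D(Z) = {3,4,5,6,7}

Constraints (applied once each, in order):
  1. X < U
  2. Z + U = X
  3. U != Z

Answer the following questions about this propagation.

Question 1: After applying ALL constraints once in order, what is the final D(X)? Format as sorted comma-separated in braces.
Answer: {6}

Derivation:
Constraint 1 (X < U) on D(X)={2,3,4,5,6,7} D(U)={2,3,6,7}: X {2,3,4,5,6,7}->{2,3,4,5,6}; U {2,3,6,7}->{3,6,7}
Constraint 2 (Z + U = X) on D(Z)={3,4,5,6,7} D(U)={3,6,7} D(X)={2,3,4,5,6}: Z {3,4,5,6,7}->{3}; U {3,6,7}->{3}; X {2,3,4,5,6}->{6}
Constraint 3 (U != Z) on D(U)={3} D(Z)={3}: U {3}->{}; Z {3}->{}
So after all 3 constraints: D(X) = {6}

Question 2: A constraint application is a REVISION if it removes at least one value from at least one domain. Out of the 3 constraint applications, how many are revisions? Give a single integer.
Constraint 1 (X < U) on D(X)={2,3,4,5,6,7} D(U)={2,3,6,7}: X {2,3,4,5,6,7}->{2,3,4,5,6}; U {2,3,6,7}->{3,6,7} => REVISION
Constraint 2 (Z + U = X) on D(Z)={3,4,5,6,7} D(U)={3,6,7} D(X)={2,3,4,5,6}: Z {3,4,5,6,7}->{3}; U {3,6,7}->{3}; X {2,3,4,5,6}->{6} => REVISION
Constraint 3 (U != Z) on D(U)={3} D(Z)={3}: U {3}->{}; Z {3}->{} => REVISION
Total revisions = 3

Answer: 3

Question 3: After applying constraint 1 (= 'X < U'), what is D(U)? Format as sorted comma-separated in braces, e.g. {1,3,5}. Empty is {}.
Answer: {3,6,7}

Derivation:
Constraint 1 (X < U) on D(X)={2,3,4,5,6,7} D(U)={2,3,6,7}: X {2,3,4,5,6,7}->{2,3,4,5,6}; U {2,3,6,7}->{3,6,7}
So after constraint 1: D(U) = {3,6,7}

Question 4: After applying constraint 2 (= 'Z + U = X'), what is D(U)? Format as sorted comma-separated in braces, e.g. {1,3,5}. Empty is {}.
Answer: {3}

Derivation:
Constraint 1 (X < U) on D(X)={2,3,4,5,6,7} D(U)={2,3,6,7}: X {2,3,4,5,6,7}->{2,3,4,5,6}; U {2,3,6,7}->{3,6,7}
Constraint 2 (Z + U = X) on D(Z)={3,4,5,6,7} D(U)={3,6,7} D(X)={2,3,4,5,6}: Z {3,4,5,6,7}->{3}; U {3,6,7}->{3}; X {2,3,4,5,6}->{6}
So after constraint 2: D(U) = {3}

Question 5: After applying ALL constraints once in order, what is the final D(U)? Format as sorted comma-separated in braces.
Constraint 1 (X < U) on D(X)={2,3,4,5,6,7} D(U)={2,3,6,7}: X {2,3,4,5,6,7}->{2,3,4,5,6}; U {2,3,6,7}->{3,6,7}
Constraint 2 (Z + U = X) on D(Z)={3,4,5,6,7} D(U)={3,6,7} D(X)={2,3,4,5,6}: Z {3,4,5,6,7}->{3}; U {3,6,7}->{3}; X {2,3,4,5,6}->{6}
Constraint 3 (U != Z) on D(U)={3} D(Z)={3}: U {3}->{}; Z {3}->{}
So after all 3 constraints: D(U) = {}

Answer: {}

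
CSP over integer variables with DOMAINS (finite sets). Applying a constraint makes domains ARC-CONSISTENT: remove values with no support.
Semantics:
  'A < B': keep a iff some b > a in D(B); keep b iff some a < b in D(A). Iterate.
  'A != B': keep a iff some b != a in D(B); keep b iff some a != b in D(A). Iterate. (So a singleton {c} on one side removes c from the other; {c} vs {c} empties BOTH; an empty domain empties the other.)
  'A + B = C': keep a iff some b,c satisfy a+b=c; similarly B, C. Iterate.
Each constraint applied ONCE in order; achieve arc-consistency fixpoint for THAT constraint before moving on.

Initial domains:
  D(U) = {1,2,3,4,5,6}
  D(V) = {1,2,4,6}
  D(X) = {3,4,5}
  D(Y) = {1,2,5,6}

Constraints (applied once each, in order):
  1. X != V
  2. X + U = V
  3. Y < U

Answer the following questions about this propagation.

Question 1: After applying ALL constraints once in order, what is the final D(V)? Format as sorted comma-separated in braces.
Answer: {4,6}

Derivation:
Constraint 1 (X != V) on D(X)={3,4,5} D(V)={1,2,4,6}: no change
Constraint 2 (X + U = V) on D(X)={3,4,5} D(U)={1,2,3,4,5,6} D(V)={1,2,4,6}: U {1,2,3,4,5,6}->{1,2,3}; V {1,2,4,6}->{4,6}
Constraint 3 (Y < U) on D(Y)={1,2,5,6} D(U)={1,2,3}: Y {1,2,5,6}->{1,2}; U {1,2,3}->{2,3}
So after all 3 constraints: D(V) = {4,6}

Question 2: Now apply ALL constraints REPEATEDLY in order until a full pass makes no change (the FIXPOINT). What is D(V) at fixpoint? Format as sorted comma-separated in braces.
pass 0 (initial): D(V)={1,2,4,6}
pass 1: U {1,2,3,4,5,6}->{2,3}; V {1,2,4,6}->{4,6}; Y {1,2,5,6}->{1,2}
pass 2: V {4,6}->{6}; X {3,4,5}->{3,4}
pass 3: no change
Fixpoint after 3 passes: D(V) = {6}

Answer: {6}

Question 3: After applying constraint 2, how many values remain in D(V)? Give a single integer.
Answer: 2

Derivation:
Constraint 1 (X != V) on D(X)={3,4,5} D(V)={1,2,4,6}: no change
Constraint 2 (X + U = V) on D(X)={3,4,5} D(U)={1,2,3,4,5,6} D(V)={1,2,4,6}: U {1,2,3,4,5,6}->{1,2,3}; V {1,2,4,6}->{4,6}
So after constraint 2: D(V)={4,6}, size = 2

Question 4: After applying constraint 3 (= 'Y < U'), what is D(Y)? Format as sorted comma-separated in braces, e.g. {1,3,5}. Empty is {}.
Constraint 1 (X != V) on D(X)={3,4,5} D(V)={1,2,4,6}: no change
Constraint 2 (X + U = V) on D(X)={3,4,5} D(U)={1,2,3,4,5,6} D(V)={1,2,4,6}: U {1,2,3,4,5,6}->{1,2,3}; V {1,2,4,6}->{4,6}
Constraint 3 (Y < U) on D(Y)={1,2,5,6} D(U)={1,2,3}: Y {1,2,5,6}->{1,2}; U {1,2,3}->{2,3}
So after constraint 3: D(Y) = {1,2}

Answer: {1,2}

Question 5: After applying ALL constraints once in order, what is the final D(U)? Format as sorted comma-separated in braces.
Constraint 1 (X != V) on D(X)={3,4,5} D(V)={1,2,4,6}: no change
Constraint 2 (X + U = V) on D(X)={3,4,5} D(U)={1,2,3,4,5,6} D(V)={1,2,4,6}: U {1,2,3,4,5,6}->{1,2,3}; V {1,2,4,6}->{4,6}
Constraint 3 (Y < U) on D(Y)={1,2,5,6} D(U)={1,2,3}: Y {1,2,5,6}->{1,2}; U {1,2,3}->{2,3}
So after all 3 constraints: D(U) = {2,3}

Answer: {2,3}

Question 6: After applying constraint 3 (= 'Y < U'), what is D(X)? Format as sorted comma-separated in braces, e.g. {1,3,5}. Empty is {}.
Constraint 1 (X != V) on D(X)={3,4,5} D(V)={1,2,4,6}: no change
Constraint 2 (X + U = V) on D(X)={3,4,5} D(U)={1,2,3,4,5,6} D(V)={1,2,4,6}: U {1,2,3,4,5,6}->{1,2,3}; V {1,2,4,6}->{4,6}
Constraint 3 (Y < U) on D(Y)={1,2,5,6} D(U)={1,2,3}: Y {1,2,5,6}->{1,2}; U {1,2,3}->{2,3}
So after constraint 3: D(X) = {3,4,5}

Answer: {3,4,5}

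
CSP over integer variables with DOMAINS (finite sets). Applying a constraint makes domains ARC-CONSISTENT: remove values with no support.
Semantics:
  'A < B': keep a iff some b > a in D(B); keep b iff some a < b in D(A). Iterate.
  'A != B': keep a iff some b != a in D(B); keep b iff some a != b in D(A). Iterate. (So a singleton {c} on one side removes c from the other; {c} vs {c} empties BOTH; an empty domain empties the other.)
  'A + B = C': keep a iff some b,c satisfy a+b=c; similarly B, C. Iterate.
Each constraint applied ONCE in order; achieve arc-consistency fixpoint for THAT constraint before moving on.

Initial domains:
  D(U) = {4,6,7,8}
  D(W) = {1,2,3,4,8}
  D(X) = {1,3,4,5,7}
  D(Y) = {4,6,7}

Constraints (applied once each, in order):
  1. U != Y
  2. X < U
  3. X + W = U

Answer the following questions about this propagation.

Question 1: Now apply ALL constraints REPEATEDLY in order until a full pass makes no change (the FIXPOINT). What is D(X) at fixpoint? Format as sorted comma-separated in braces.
pass 0 (initial): D(X)={1,3,4,5,7}
pass 1: W {1,2,3,4,8}->{1,2,3,4}
pass 2: no change
Fixpoint after 2 passes: D(X) = {1,3,4,5,7}

Answer: {1,3,4,5,7}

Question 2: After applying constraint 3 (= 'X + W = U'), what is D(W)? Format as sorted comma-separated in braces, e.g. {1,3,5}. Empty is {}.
Answer: {1,2,3,4}

Derivation:
Constraint 1 (U != Y) on D(U)={4,6,7,8} D(Y)={4,6,7}: no change
Constraint 2 (X < U) on D(X)={1,3,4,5,7} D(U)={4,6,7,8}: no change
Constraint 3 (X + W = U) on D(X)={1,3,4,5,7} D(W)={1,2,3,4,8} D(U)={4,6,7,8}: W {1,2,3,4,8}->{1,2,3,4}
So after constraint 3: D(W) = {1,2,3,4}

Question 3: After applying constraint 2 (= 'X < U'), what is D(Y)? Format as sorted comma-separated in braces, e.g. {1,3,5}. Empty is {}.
Answer: {4,6,7}

Derivation:
Constraint 1 (U != Y) on D(U)={4,6,7,8} D(Y)={4,6,7}: no change
Constraint 2 (X < U) on D(X)={1,3,4,5,7} D(U)={4,6,7,8}: no change
So after constraint 2: D(Y) = {4,6,7}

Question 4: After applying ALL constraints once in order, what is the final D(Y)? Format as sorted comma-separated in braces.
Constraint 1 (U != Y) on D(U)={4,6,7,8} D(Y)={4,6,7}: no change
Constraint 2 (X < U) on D(X)={1,3,4,5,7} D(U)={4,6,7,8}: no change
Constraint 3 (X + W = U) on D(X)={1,3,4,5,7} D(W)={1,2,3,4,8} D(U)={4,6,7,8}: W {1,2,3,4,8}->{1,2,3,4}
So after all 3 constraints: D(Y) = {4,6,7}

Answer: {4,6,7}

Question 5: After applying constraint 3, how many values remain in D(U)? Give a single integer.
Constraint 1 (U != Y) on D(U)={4,6,7,8} D(Y)={4,6,7}: no change
Constraint 2 (X < U) on D(X)={1,3,4,5,7} D(U)={4,6,7,8}: no change
Constraint 3 (X + W = U) on D(X)={1,3,4,5,7} D(W)={1,2,3,4,8} D(U)={4,6,7,8}: W {1,2,3,4,8}->{1,2,3,4}
So after constraint 3: D(U)={4,6,7,8}, size = 4

Answer: 4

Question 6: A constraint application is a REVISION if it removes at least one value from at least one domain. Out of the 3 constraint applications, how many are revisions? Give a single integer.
Answer: 1

Derivation:
Constraint 1 (U != Y) on D(U)={4,6,7,8} D(Y)={4,6,7}: no change => not a revision
Constraint 2 (X < U) on D(X)={1,3,4,5,7} D(U)={4,6,7,8}: no change => not a revision
Constraint 3 (X + W = U) on D(X)={1,3,4,5,7} D(W)={1,2,3,4,8} D(U)={4,6,7,8}: W {1,2,3,4,8}->{1,2,3,4} => REVISION
Total revisions = 1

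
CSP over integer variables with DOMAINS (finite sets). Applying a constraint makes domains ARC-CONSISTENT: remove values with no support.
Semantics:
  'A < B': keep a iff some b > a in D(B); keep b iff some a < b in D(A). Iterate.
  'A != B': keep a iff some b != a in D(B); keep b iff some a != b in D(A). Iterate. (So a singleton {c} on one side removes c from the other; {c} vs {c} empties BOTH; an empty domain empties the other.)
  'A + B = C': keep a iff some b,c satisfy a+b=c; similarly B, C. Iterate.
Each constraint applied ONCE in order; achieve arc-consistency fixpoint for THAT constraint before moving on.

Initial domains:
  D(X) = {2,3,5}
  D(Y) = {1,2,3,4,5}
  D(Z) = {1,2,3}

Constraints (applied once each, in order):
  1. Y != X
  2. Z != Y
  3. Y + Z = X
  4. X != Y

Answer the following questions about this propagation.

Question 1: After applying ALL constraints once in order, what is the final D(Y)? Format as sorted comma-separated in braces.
Constraint 1 (Y != X) on D(Y)={1,2,3,4,5} D(X)={2,3,5}: no change
Constraint 2 (Z != Y) on D(Z)={1,2,3} D(Y)={1,2,3,4,5}: no change
Constraint 3 (Y + Z = X) on D(Y)={1,2,3,4,5} D(Z)={1,2,3} D(X)={2,3,5}: Y {1,2,3,4,5}->{1,2,3,4}
Constraint 4 (X != Y) on D(X)={2,3,5} D(Y)={1,2,3,4}: no change
So after all 4 constraints: D(Y) = {1,2,3,4}

Answer: {1,2,3,4}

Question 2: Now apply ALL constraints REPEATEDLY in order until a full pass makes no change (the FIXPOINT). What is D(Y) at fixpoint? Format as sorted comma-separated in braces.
Answer: {1,2,3,4}

Derivation:
pass 0 (initial): D(Y)={1,2,3,4,5}
pass 1: Y {1,2,3,4,5}->{1,2,3,4}
pass 2: no change
Fixpoint after 2 passes: D(Y) = {1,2,3,4}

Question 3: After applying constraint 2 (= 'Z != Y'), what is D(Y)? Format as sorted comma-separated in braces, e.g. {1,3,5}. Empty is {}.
Constraint 1 (Y != X) on D(Y)={1,2,3,4,5} D(X)={2,3,5}: no change
Constraint 2 (Z != Y) on D(Z)={1,2,3} D(Y)={1,2,3,4,5}: no change
So after constraint 2: D(Y) = {1,2,3,4,5}

Answer: {1,2,3,4,5}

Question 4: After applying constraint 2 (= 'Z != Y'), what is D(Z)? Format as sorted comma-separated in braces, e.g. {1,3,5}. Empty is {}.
Constraint 1 (Y != X) on D(Y)={1,2,3,4,5} D(X)={2,3,5}: no change
Constraint 2 (Z != Y) on D(Z)={1,2,3} D(Y)={1,2,3,4,5}: no change
So after constraint 2: D(Z) = {1,2,3}

Answer: {1,2,3}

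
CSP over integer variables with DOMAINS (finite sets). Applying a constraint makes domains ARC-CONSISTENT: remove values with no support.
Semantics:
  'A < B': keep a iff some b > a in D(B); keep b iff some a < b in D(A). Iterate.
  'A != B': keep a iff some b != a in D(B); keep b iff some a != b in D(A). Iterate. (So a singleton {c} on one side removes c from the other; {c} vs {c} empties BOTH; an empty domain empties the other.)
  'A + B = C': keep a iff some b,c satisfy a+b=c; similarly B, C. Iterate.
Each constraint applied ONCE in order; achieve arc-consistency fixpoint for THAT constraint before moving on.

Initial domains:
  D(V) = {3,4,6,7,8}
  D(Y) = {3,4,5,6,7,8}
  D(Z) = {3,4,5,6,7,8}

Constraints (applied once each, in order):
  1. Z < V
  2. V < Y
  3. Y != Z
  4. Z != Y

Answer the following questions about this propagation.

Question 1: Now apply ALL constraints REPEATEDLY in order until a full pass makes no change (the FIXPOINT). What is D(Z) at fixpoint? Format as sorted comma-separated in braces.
pass 0 (initial): D(Z)={3,4,5,6,7,8}
pass 1: V {3,4,6,7,8}->{4,6,7}; Y {3,4,5,6,7,8}->{5,6,7,8}; Z {3,4,5,6,7,8}->{3,4,5,6,7}
pass 2: Z {3,4,5,6,7}->{3,4,5,6}
pass 3: no change
Fixpoint after 3 passes: D(Z) = {3,4,5,6}

Answer: {3,4,5,6}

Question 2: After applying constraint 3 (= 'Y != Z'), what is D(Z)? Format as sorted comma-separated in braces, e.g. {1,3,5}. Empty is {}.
Constraint 1 (Z < V) on D(Z)={3,4,5,6,7,8} D(V)={3,4,6,7,8}: Z {3,4,5,6,7,8}->{3,4,5,6,7}; V {3,4,6,7,8}->{4,6,7,8}
Constraint 2 (V < Y) on D(V)={4,6,7,8} D(Y)={3,4,5,6,7,8}: V {4,6,7,8}->{4,6,7}; Y {3,4,5,6,7,8}->{5,6,7,8}
Constraint 3 (Y != Z) on D(Y)={5,6,7,8} D(Z)={3,4,5,6,7}: no change
So after constraint 3: D(Z) = {3,4,5,6,7}

Answer: {3,4,5,6,7}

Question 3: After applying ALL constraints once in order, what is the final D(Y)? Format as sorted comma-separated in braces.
Constraint 1 (Z < V) on D(Z)={3,4,5,6,7,8} D(V)={3,4,6,7,8}: Z {3,4,5,6,7,8}->{3,4,5,6,7}; V {3,4,6,7,8}->{4,6,7,8}
Constraint 2 (V < Y) on D(V)={4,6,7,8} D(Y)={3,4,5,6,7,8}: V {4,6,7,8}->{4,6,7}; Y {3,4,5,6,7,8}->{5,6,7,8}
Constraint 3 (Y != Z) on D(Y)={5,6,7,8} D(Z)={3,4,5,6,7}: no change
Constraint 4 (Z != Y) on D(Z)={3,4,5,6,7} D(Y)={5,6,7,8}: no change
So after all 4 constraints: D(Y) = {5,6,7,8}

Answer: {5,6,7,8}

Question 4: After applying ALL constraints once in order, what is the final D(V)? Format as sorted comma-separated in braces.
Constraint 1 (Z < V) on D(Z)={3,4,5,6,7,8} D(V)={3,4,6,7,8}: Z {3,4,5,6,7,8}->{3,4,5,6,7}; V {3,4,6,7,8}->{4,6,7,8}
Constraint 2 (V < Y) on D(V)={4,6,7,8} D(Y)={3,4,5,6,7,8}: V {4,6,7,8}->{4,6,7}; Y {3,4,5,6,7,8}->{5,6,7,8}
Constraint 3 (Y != Z) on D(Y)={5,6,7,8} D(Z)={3,4,5,6,7}: no change
Constraint 4 (Z != Y) on D(Z)={3,4,5,6,7} D(Y)={5,6,7,8}: no change
So after all 4 constraints: D(V) = {4,6,7}

Answer: {4,6,7}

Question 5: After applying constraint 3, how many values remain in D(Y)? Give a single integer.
Answer: 4

Derivation:
Constraint 1 (Z < V) on D(Z)={3,4,5,6,7,8} D(V)={3,4,6,7,8}: Z {3,4,5,6,7,8}->{3,4,5,6,7}; V {3,4,6,7,8}->{4,6,7,8}
Constraint 2 (V < Y) on D(V)={4,6,7,8} D(Y)={3,4,5,6,7,8}: V {4,6,7,8}->{4,6,7}; Y {3,4,5,6,7,8}->{5,6,7,8}
Constraint 3 (Y != Z) on D(Y)={5,6,7,8} D(Z)={3,4,5,6,7}: no change
So after constraint 3: D(Y)={5,6,7,8}, size = 4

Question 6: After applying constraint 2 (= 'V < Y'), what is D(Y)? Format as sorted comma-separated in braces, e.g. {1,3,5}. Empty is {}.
Answer: {5,6,7,8}

Derivation:
Constraint 1 (Z < V) on D(Z)={3,4,5,6,7,8} D(V)={3,4,6,7,8}: Z {3,4,5,6,7,8}->{3,4,5,6,7}; V {3,4,6,7,8}->{4,6,7,8}
Constraint 2 (V < Y) on D(V)={4,6,7,8} D(Y)={3,4,5,6,7,8}: V {4,6,7,8}->{4,6,7}; Y {3,4,5,6,7,8}->{5,6,7,8}
So after constraint 2: D(Y) = {5,6,7,8}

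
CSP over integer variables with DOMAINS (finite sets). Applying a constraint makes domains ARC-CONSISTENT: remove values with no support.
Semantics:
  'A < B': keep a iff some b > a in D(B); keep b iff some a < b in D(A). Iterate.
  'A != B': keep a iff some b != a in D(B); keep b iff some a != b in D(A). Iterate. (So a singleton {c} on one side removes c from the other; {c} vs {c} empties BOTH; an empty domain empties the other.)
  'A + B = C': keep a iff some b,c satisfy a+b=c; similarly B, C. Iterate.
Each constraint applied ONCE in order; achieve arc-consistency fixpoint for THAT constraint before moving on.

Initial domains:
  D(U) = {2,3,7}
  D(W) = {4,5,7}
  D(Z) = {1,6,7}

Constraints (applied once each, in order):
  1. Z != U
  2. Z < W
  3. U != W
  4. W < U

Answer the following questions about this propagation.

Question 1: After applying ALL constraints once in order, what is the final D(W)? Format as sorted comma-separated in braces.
Answer: {4,5}

Derivation:
Constraint 1 (Z != U) on D(Z)={1,6,7} D(U)={2,3,7}: no change
Constraint 2 (Z < W) on D(Z)={1,6,7} D(W)={4,5,7}: Z {1,6,7}->{1,6}
Constraint 3 (U != W) on D(U)={2,3,7} D(W)={4,5,7}: no change
Constraint 4 (W < U) on D(W)={4,5,7} D(U)={2,3,7}: W {4,5,7}->{4,5}; U {2,3,7}->{7}
So after all 4 constraints: D(W) = {4,5}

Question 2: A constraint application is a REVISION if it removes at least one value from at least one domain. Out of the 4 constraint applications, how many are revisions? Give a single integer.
Constraint 1 (Z != U) on D(Z)={1,6,7} D(U)={2,3,7}: no change => not a revision
Constraint 2 (Z < W) on D(Z)={1,6,7} D(W)={4,5,7}: Z {1,6,7}->{1,6} => REVISION
Constraint 3 (U != W) on D(U)={2,3,7} D(W)={4,5,7}: no change => not a revision
Constraint 4 (W < U) on D(W)={4,5,7} D(U)={2,3,7}: W {4,5,7}->{4,5}; U {2,3,7}->{7} => REVISION
Total revisions = 2

Answer: 2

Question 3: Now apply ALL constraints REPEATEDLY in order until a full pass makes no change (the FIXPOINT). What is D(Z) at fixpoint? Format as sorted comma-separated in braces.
Answer: {1}

Derivation:
pass 0 (initial): D(Z)={1,6,7}
pass 1: U {2,3,7}->{7}; W {4,5,7}->{4,5}; Z {1,6,7}->{1,6}
pass 2: Z {1,6}->{1}
pass 3: no change
Fixpoint after 3 passes: D(Z) = {1}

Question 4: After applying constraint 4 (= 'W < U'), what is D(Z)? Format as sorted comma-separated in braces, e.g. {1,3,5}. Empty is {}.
Answer: {1,6}

Derivation:
Constraint 1 (Z != U) on D(Z)={1,6,7} D(U)={2,3,7}: no change
Constraint 2 (Z < W) on D(Z)={1,6,7} D(W)={4,5,7}: Z {1,6,7}->{1,6}
Constraint 3 (U != W) on D(U)={2,3,7} D(W)={4,5,7}: no change
Constraint 4 (W < U) on D(W)={4,5,7} D(U)={2,3,7}: W {4,5,7}->{4,5}; U {2,3,7}->{7}
So after constraint 4: D(Z) = {1,6}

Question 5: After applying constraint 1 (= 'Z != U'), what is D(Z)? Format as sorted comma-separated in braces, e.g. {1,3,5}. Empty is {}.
Constraint 1 (Z != U) on D(Z)={1,6,7} D(U)={2,3,7}: no change
So after constraint 1: D(Z) = {1,6,7}

Answer: {1,6,7}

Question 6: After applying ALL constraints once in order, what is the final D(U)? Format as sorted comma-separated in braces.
Answer: {7}

Derivation:
Constraint 1 (Z != U) on D(Z)={1,6,7} D(U)={2,3,7}: no change
Constraint 2 (Z < W) on D(Z)={1,6,7} D(W)={4,5,7}: Z {1,6,7}->{1,6}
Constraint 3 (U != W) on D(U)={2,3,7} D(W)={4,5,7}: no change
Constraint 4 (W < U) on D(W)={4,5,7} D(U)={2,3,7}: W {4,5,7}->{4,5}; U {2,3,7}->{7}
So after all 4 constraints: D(U) = {7}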